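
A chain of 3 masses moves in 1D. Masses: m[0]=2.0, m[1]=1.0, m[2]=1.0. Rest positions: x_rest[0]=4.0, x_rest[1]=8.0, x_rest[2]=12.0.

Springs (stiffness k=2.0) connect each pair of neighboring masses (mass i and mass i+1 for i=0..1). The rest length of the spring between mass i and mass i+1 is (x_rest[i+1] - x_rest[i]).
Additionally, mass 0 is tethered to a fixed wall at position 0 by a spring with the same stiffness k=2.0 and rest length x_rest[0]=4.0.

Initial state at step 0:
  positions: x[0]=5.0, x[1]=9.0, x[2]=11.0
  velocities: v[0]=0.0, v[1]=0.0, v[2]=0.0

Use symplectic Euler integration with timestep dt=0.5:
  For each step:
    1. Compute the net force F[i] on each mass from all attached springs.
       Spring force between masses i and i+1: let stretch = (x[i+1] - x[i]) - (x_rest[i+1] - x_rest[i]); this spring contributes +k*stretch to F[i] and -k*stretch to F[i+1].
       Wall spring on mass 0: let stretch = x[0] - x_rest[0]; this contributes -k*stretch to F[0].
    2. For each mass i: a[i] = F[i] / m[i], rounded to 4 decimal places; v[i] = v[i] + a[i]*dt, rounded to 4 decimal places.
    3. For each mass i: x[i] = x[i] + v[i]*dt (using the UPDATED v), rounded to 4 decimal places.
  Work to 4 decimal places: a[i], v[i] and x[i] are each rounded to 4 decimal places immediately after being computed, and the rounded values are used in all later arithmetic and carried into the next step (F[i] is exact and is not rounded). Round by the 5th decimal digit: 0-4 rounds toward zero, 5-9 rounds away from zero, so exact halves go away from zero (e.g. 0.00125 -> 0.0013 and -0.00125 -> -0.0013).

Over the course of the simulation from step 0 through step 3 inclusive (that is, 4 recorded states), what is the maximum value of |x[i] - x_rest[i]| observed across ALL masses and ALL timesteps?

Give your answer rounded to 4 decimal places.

Answer: 1.1875

Derivation:
Step 0: x=[5.0000 9.0000 11.0000] v=[0.0000 0.0000 0.0000]
Step 1: x=[4.7500 8.0000 12.0000] v=[-0.5000 -2.0000 2.0000]
Step 2: x=[4.1250 7.3750 13.0000] v=[-1.2500 -1.2500 2.0000]
Step 3: x=[3.2813 7.9375 13.1875] v=[-1.6875 1.1250 0.3750]
Max displacement = 1.1875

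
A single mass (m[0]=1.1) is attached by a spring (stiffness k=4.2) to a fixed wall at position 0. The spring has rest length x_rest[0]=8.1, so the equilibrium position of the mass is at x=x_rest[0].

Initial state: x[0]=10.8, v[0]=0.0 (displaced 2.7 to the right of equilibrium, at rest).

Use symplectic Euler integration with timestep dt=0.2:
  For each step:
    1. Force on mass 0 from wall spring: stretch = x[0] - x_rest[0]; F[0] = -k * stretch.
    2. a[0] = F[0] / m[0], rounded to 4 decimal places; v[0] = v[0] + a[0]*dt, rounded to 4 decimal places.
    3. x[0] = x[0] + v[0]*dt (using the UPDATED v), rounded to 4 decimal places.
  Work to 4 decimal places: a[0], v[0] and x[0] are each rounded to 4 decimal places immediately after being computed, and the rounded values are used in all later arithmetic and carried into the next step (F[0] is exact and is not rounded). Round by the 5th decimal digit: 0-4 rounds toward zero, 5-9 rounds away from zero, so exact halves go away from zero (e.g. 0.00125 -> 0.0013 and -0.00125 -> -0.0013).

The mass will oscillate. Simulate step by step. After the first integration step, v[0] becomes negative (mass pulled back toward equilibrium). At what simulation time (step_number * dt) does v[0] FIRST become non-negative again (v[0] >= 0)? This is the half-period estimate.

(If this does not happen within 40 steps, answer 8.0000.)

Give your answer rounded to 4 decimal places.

Answer: 1.6000

Derivation:
Step 0: x=[10.8000] v=[0.0000]
Step 1: x=[10.3876] v=[-2.0618]
Step 2: x=[9.6259] v=[-3.8087]
Step 3: x=[8.6311] v=[-4.9739]
Step 4: x=[7.5552] v=[-5.3795]
Step 5: x=[6.5625] v=[-4.9635]
Step 6: x=[5.8046] v=[-3.7894]
Step 7: x=[5.3973] v=[-2.0365]
Step 8: x=[5.4028] v=[0.0274]
First v>=0 after going negative at step 8, time=1.6000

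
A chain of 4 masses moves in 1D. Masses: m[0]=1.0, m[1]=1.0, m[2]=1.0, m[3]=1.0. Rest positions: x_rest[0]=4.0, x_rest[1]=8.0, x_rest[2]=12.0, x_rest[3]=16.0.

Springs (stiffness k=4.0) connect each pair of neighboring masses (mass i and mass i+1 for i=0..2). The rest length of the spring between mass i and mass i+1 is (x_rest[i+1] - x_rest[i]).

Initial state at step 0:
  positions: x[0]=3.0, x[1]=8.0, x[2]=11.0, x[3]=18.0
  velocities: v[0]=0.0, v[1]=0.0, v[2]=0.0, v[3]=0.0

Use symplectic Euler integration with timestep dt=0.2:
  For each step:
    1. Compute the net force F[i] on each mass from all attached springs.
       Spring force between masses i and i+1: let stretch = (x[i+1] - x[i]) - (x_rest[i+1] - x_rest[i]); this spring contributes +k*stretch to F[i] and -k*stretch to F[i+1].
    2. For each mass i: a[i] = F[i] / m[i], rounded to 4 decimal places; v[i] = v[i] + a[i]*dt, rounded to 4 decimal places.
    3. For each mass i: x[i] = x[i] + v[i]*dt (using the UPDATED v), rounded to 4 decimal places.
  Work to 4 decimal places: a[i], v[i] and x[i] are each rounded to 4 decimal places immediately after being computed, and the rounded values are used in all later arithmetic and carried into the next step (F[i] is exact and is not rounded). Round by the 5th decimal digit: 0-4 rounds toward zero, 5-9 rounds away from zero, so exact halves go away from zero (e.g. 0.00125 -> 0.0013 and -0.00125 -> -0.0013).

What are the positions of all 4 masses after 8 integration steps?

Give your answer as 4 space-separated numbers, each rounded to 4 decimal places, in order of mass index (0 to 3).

Step 0: x=[3.0000 8.0000 11.0000 18.0000] v=[0.0000 0.0000 0.0000 0.0000]
Step 1: x=[3.1600 7.6800 11.6400 17.5200] v=[0.8000 -1.6000 3.2000 -2.4000]
Step 2: x=[3.4032 7.2704 12.5872 16.7392] v=[1.2160 -2.0480 4.7360 -3.9040]
Step 3: x=[3.6252 7.0927 13.3480 15.9341] v=[1.1098 -0.8883 3.8042 -4.0256]
Step 4: x=[3.7620 7.3611 13.5218 15.3552] v=[0.6838 1.3419 0.8688 -2.8945]
Step 5: x=[3.8346 8.0393 13.0032 15.1230] v=[0.3631 3.3912 -2.5930 -1.1612]
Step 6: x=[3.9400 8.8390 12.0295 15.1916] v=[0.5269 3.9986 -4.8683 0.3430]
Step 7: x=[4.1892 9.3654 11.0513 15.3943] v=[1.2461 2.6318 -4.8910 1.0133]
Step 8: x=[4.6266 9.3333 10.4982 15.5421] v=[2.1871 -0.1604 -2.7653 0.7389]

Answer: 4.6266 9.3333 10.4982 15.5421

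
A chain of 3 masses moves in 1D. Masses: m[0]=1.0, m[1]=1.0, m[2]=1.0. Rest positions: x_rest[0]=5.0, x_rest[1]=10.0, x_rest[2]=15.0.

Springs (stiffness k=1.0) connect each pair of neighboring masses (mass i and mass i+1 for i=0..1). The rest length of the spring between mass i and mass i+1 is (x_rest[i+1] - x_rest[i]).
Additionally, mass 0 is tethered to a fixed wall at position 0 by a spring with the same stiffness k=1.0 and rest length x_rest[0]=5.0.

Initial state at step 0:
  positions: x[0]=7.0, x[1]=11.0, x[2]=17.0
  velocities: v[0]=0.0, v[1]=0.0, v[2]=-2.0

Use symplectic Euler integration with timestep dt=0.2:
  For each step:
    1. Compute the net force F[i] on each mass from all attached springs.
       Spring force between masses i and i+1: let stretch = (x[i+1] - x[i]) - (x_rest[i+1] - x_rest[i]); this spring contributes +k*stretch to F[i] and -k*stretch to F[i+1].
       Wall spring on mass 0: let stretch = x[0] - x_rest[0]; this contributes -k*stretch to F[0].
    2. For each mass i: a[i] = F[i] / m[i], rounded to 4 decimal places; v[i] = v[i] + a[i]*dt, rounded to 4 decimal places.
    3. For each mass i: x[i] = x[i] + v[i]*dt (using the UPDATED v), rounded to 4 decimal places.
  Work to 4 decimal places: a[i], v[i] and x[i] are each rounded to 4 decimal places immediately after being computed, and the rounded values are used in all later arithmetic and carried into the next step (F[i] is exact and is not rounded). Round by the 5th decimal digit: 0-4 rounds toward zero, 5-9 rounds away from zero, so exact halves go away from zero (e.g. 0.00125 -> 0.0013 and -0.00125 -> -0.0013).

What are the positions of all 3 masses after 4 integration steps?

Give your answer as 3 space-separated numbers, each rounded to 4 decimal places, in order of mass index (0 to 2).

Answer: 5.9777 11.4711 15.2196

Derivation:
Step 0: x=[7.0000 11.0000 17.0000] v=[0.0000 0.0000 -2.0000]
Step 1: x=[6.8800 11.0800 16.5600] v=[-0.6000 0.4000 -2.2000]
Step 2: x=[6.6528 11.2112 16.1008] v=[-1.1360 0.6560 -2.2960]
Step 3: x=[6.3418 11.3556 15.6460] v=[-1.5549 0.7222 -2.2739]
Step 4: x=[5.9777 11.4711 15.2196] v=[-1.8205 0.5775 -2.1320]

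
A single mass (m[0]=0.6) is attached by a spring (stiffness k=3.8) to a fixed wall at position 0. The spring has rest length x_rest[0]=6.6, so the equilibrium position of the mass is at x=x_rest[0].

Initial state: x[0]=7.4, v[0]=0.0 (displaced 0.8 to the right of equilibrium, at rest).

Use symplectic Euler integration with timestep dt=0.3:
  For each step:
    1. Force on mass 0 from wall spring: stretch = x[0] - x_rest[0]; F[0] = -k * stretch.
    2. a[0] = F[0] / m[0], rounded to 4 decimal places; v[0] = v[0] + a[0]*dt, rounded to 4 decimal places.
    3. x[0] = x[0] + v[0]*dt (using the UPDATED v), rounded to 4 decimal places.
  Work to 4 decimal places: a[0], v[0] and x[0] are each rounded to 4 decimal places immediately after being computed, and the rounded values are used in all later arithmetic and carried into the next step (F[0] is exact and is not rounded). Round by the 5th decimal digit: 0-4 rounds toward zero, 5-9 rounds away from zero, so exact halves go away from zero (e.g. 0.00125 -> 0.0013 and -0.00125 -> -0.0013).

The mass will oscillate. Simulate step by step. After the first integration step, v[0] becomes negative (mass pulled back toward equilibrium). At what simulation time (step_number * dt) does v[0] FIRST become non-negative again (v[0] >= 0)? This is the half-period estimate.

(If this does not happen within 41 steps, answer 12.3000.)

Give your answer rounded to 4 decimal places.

Step 0: x=[7.4000] v=[0.0000]
Step 1: x=[6.9440] v=[-1.5200]
Step 2: x=[6.2919] v=[-2.1736]
Step 3: x=[5.8154] v=[-1.5882]
Step 4: x=[5.7862] v=[-0.0975]
Step 5: x=[6.2208] v=[1.4487]
First v>=0 after going negative at step 5, time=1.5000

Answer: 1.5000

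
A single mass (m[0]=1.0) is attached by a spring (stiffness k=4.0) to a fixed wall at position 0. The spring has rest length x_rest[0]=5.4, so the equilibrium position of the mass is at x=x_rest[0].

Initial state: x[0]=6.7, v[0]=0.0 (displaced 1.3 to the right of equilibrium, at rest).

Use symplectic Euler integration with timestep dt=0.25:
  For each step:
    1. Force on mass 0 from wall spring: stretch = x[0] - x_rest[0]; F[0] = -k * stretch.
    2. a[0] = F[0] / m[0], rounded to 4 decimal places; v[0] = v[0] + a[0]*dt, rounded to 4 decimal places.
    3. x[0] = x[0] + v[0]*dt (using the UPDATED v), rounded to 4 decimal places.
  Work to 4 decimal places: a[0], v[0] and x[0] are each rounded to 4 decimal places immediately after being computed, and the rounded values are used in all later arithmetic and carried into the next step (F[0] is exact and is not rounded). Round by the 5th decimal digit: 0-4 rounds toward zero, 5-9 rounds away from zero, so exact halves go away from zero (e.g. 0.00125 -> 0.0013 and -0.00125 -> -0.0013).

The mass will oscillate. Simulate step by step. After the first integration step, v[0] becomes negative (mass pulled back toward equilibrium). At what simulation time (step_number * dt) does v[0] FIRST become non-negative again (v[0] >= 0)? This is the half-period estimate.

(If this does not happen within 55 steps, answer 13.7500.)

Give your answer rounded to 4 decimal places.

Step 0: x=[6.7000] v=[0.0000]
Step 1: x=[6.3750] v=[-1.3000]
Step 2: x=[5.8063] v=[-2.2750]
Step 3: x=[5.1360] v=[-2.6813]
Step 4: x=[4.5317] v=[-2.4173]
Step 5: x=[4.1445] v=[-1.5490]
Step 6: x=[4.0711] v=[-0.2935]
Step 7: x=[4.3300] v=[1.0354]
First v>=0 after going negative at step 7, time=1.7500

Answer: 1.7500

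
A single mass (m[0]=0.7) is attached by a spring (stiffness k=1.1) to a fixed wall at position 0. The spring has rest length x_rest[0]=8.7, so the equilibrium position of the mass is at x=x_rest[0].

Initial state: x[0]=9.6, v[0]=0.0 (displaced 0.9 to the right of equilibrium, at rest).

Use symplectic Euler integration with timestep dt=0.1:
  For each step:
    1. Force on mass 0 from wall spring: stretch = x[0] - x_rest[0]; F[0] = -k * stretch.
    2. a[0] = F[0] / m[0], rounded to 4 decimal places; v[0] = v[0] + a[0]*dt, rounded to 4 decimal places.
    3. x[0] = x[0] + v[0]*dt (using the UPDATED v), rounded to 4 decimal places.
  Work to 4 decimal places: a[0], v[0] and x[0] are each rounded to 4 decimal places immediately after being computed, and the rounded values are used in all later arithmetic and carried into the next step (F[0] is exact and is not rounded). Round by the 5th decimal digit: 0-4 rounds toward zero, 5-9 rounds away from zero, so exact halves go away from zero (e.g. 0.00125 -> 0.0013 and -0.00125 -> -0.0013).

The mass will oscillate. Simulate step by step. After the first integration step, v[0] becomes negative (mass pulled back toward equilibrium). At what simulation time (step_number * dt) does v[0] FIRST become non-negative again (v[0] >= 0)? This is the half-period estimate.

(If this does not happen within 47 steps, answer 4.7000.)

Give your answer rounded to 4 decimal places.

Step 0: x=[9.6000] v=[0.0000]
Step 1: x=[9.5859] v=[-0.1414]
Step 2: x=[9.5578] v=[-0.2806]
Step 3: x=[9.5163] v=[-0.4154]
Step 4: x=[9.4619] v=[-0.5437]
Step 5: x=[9.3956] v=[-0.6634]
Step 6: x=[9.3183] v=[-0.7727]
Step 7: x=[9.2313] v=[-0.8699]
Step 8: x=[9.1360] v=[-0.9534]
Step 9: x=[9.0338] v=[-1.0219]
Step 10: x=[8.9264] v=[-1.0744]
Step 11: x=[8.8154] v=[-1.1100]
Step 12: x=[8.7026] v=[-1.1281]
Step 13: x=[8.5898] v=[-1.1285]
Step 14: x=[8.4787] v=[-1.1112]
Step 15: x=[8.3711] v=[-1.0764]
Step 16: x=[8.2686] v=[-1.0247]
Step 17: x=[8.1729] v=[-0.9569]
Step 18: x=[8.0855] v=[-0.8741]
Step 19: x=[8.0078] v=[-0.7775]
Step 20: x=[7.9409] v=[-0.6687]
Step 21: x=[7.8860] v=[-0.5494]
Step 22: x=[7.8439] v=[-0.4215]
Step 23: x=[7.8152] v=[-0.2870]
Step 24: x=[7.8004] v=[-0.1480]
Step 25: x=[7.7997] v=[-0.0066]
Step 26: x=[7.8132] v=[0.1349]
First v>=0 after going negative at step 26, time=2.6000

Answer: 2.6000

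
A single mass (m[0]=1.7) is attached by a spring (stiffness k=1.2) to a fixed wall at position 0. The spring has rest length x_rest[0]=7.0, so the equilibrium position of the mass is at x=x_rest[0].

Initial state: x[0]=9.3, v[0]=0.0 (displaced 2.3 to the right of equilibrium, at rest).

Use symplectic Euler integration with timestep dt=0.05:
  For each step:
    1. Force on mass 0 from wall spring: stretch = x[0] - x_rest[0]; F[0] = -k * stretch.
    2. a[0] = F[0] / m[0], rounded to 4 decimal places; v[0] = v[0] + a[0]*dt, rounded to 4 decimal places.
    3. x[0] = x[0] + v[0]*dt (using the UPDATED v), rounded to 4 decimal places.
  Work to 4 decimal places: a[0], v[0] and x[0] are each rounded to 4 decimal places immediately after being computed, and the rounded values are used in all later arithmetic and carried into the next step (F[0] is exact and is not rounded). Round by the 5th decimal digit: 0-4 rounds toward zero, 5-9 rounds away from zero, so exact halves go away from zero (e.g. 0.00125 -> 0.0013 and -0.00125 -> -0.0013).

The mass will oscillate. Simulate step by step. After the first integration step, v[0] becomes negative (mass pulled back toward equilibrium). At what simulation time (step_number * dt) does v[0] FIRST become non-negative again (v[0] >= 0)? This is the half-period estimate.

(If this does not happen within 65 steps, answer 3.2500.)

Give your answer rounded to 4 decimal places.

Answer: 3.2500

Derivation:
Step 0: x=[9.3000] v=[0.0000]
Step 1: x=[9.2959] v=[-0.0812]
Step 2: x=[9.2878] v=[-0.1622]
Step 3: x=[9.2757] v=[-0.2429]
Step 4: x=[9.2595] v=[-0.3232]
Step 5: x=[9.2394] v=[-0.4029]
Step 6: x=[9.2153] v=[-0.4819]
Step 7: x=[9.1873] v=[-0.5601]
Step 8: x=[9.1554] v=[-0.6373]
Step 9: x=[9.1197] v=[-0.7134]
Step 10: x=[9.0803] v=[-0.7882]
Step 11: x=[9.0372] v=[-0.8616]
Step 12: x=[8.9905] v=[-0.9335]
Step 13: x=[8.9403] v=[-1.0038]
Step 14: x=[8.8867] v=[-1.0723]
Step 15: x=[8.8298] v=[-1.1389]
Step 16: x=[8.7696] v=[-1.2035]
Step 17: x=[8.7063] v=[-1.2660]
Step 18: x=[8.6400] v=[-1.3262]
Step 19: x=[8.5708] v=[-1.3841]
Step 20: x=[8.4988] v=[-1.4395]
Step 21: x=[8.4242] v=[-1.4924]
Step 22: x=[8.3471] v=[-1.5427]
Step 23: x=[8.2676] v=[-1.5902]
Step 24: x=[8.1859] v=[-1.6349]
Step 25: x=[8.1021] v=[-1.6768]
Step 26: x=[8.0163] v=[-1.7157]
Step 27: x=[7.9287] v=[-1.7516]
Step 28: x=[7.8395] v=[-1.7844]
Step 29: x=[7.7488] v=[-1.8140]
Step 30: x=[7.6568] v=[-1.8404]
Step 31: x=[7.5636] v=[-1.8636]
Step 32: x=[7.4694] v=[-1.8835]
Step 33: x=[7.3744] v=[-1.9001]
Step 34: x=[7.2787] v=[-1.9133]
Step 35: x=[7.1825] v=[-1.9231]
Step 36: x=[7.0860] v=[-1.9295]
Step 37: x=[6.9894] v=[-1.9325]
Step 38: x=[6.8928] v=[-1.9321]
Step 39: x=[6.7964] v=[-1.9283]
Step 40: x=[6.7003] v=[-1.9211]
Step 41: x=[6.6048] v=[-1.9105]
Step 42: x=[6.5100] v=[-1.8966]
Step 43: x=[6.4160] v=[-1.8793]
Step 44: x=[6.3231] v=[-1.8587]
Step 45: x=[6.2314] v=[-1.8348]
Step 46: x=[6.1410] v=[-1.8077]
Step 47: x=[6.0521] v=[-1.7774]
Step 48: x=[5.9649] v=[-1.7439]
Step 49: x=[5.8795] v=[-1.7074]
Step 50: x=[5.7961] v=[-1.6679]
Step 51: x=[5.7148] v=[-1.6254]
Step 52: x=[5.6358] v=[-1.5800]
Step 53: x=[5.5592] v=[-1.5319]
Step 54: x=[5.4851] v=[-1.4811]
Step 55: x=[5.4137] v=[-1.4276]
Step 56: x=[5.3451] v=[-1.3716]
Step 57: x=[5.2794] v=[-1.3132]
Step 58: x=[5.2168] v=[-1.2525]
Step 59: x=[5.1573] v=[-1.1896]
Step 60: x=[5.1011] v=[-1.1246]
Step 61: x=[5.0482] v=[-1.0576]
Step 62: x=[4.9988] v=[-0.9887]
Step 63: x=[4.9529] v=[-0.9181]
Step 64: x=[4.9106] v=[-0.8459]
Step 65: x=[4.8720] v=[-0.7722]
v[0] did not become non-negative within 65 steps; using fallback time=3.2500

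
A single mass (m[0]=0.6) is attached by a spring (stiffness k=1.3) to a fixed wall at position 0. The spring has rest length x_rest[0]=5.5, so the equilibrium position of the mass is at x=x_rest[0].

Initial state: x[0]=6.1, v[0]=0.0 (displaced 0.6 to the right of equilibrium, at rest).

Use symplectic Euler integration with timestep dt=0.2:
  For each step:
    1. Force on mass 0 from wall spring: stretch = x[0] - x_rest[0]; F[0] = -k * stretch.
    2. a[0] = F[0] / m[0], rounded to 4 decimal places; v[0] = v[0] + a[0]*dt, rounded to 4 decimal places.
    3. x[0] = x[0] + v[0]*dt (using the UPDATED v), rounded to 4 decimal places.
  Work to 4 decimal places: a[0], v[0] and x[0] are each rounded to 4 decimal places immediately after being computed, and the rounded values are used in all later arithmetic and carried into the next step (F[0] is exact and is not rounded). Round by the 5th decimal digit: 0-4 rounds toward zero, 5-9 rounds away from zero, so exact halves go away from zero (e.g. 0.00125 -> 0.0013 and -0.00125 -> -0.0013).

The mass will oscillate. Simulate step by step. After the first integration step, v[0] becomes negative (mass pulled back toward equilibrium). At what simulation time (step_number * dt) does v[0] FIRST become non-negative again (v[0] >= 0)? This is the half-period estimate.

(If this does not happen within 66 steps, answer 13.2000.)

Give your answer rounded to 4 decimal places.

Answer: 2.2000

Derivation:
Step 0: x=[6.1000] v=[0.0000]
Step 1: x=[6.0480] v=[-0.2600]
Step 2: x=[5.9485] v=[-0.4975]
Step 3: x=[5.8101] v=[-0.6919]
Step 4: x=[5.6448] v=[-0.8263]
Step 5: x=[5.4670] v=[-0.8890]
Step 6: x=[5.2921] v=[-0.8747]
Step 7: x=[5.1352] v=[-0.7846]
Step 8: x=[5.0099] v=[-0.6265]
Step 9: x=[4.9271] v=[-0.4141]
Step 10: x=[4.8939] v=[-0.1658]
Step 11: x=[4.9133] v=[0.0968]
First v>=0 after going negative at step 11, time=2.2000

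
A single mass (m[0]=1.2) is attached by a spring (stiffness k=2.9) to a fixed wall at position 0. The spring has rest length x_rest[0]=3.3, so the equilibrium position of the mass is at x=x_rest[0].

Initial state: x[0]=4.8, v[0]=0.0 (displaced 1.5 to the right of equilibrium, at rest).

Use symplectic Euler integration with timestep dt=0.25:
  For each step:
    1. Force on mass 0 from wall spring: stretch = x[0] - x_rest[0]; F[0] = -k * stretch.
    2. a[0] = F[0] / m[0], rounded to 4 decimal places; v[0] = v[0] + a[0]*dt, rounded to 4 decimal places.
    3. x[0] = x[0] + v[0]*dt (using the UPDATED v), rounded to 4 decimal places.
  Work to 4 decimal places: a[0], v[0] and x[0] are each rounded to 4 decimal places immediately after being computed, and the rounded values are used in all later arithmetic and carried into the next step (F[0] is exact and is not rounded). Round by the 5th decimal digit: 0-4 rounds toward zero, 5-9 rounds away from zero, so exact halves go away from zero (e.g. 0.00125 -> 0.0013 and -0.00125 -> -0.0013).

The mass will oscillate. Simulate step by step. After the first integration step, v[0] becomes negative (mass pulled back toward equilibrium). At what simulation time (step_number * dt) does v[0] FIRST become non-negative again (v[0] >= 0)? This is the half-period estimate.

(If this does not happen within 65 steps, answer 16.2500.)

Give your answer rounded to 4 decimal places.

Step 0: x=[4.8000] v=[0.0000]
Step 1: x=[4.5734] v=[-0.9063]
Step 2: x=[4.1545] v=[-1.6757]
Step 3: x=[3.6065] v=[-2.1920]
Step 4: x=[3.0122] v=[-2.3772]
Step 5: x=[2.4614] v=[-2.2033]
Step 6: x=[2.0372] v=[-1.6967]
Step 7: x=[1.8038] v=[-0.9338]
Step 8: x=[1.7963] v=[-0.0299]
Step 9: x=[2.0160] v=[0.8786]
First v>=0 after going negative at step 9, time=2.2500

Answer: 2.2500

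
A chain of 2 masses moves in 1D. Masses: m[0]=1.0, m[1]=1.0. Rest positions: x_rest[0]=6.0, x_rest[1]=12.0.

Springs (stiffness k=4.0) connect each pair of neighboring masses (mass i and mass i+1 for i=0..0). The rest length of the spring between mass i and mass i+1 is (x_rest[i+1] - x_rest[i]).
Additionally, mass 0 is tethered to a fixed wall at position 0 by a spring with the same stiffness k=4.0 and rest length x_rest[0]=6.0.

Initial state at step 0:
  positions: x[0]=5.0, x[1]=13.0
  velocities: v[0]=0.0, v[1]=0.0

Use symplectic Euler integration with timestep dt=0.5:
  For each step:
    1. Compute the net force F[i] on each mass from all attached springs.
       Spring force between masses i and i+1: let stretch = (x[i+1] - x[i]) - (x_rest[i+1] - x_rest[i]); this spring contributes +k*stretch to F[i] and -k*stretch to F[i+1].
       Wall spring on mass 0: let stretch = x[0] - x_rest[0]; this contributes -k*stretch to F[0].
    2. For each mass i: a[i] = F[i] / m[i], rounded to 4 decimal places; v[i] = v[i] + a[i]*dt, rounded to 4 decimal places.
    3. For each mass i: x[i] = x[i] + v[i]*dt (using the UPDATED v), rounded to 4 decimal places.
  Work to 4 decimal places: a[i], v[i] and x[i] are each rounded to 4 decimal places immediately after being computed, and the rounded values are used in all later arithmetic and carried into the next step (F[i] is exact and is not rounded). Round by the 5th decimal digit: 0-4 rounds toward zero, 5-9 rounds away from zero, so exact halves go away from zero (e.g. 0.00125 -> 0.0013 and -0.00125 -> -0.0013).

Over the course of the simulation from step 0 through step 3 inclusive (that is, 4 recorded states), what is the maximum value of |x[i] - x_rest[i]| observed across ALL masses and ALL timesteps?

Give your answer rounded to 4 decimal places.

Answer: 2.0000

Derivation:
Step 0: x=[5.0000 13.0000] v=[0.0000 0.0000]
Step 1: x=[8.0000 11.0000] v=[6.0000 -4.0000]
Step 2: x=[6.0000 12.0000] v=[-4.0000 2.0000]
Step 3: x=[4.0000 13.0000] v=[-4.0000 2.0000]
Max displacement = 2.0000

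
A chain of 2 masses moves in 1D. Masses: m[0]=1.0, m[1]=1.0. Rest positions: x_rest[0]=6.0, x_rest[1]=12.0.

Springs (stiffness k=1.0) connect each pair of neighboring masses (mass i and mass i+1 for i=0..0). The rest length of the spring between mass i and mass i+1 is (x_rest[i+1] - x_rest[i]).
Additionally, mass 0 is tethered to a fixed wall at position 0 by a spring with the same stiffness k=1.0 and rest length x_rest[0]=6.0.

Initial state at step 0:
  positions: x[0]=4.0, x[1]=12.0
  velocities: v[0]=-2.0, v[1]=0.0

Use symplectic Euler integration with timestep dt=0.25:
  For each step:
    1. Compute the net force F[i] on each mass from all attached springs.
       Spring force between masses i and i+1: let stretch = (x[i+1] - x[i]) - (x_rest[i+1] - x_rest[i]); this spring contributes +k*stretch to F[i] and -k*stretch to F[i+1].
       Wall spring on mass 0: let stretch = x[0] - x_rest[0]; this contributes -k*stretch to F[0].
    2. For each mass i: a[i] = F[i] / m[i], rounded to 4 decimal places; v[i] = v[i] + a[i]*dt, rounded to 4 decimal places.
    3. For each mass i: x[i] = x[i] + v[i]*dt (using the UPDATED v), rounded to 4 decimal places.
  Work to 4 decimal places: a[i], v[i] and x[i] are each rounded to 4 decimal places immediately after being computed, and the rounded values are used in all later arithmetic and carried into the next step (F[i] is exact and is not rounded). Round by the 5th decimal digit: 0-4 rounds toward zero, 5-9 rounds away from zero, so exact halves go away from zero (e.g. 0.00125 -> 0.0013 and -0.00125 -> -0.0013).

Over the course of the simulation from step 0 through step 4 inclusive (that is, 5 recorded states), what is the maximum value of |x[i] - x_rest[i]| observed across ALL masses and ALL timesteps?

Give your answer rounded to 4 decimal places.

Answer: 2.2500

Derivation:
Step 0: x=[4.0000 12.0000] v=[-2.0000 0.0000]
Step 1: x=[3.7500 11.8750] v=[-1.0000 -0.5000]
Step 2: x=[3.7735 11.6172] v=[0.0938 -1.0313]
Step 3: x=[4.0514 11.2442] v=[1.1114 -1.4922]
Step 4: x=[4.5256 10.7966] v=[1.8968 -1.7904]
Max displacement = 2.2500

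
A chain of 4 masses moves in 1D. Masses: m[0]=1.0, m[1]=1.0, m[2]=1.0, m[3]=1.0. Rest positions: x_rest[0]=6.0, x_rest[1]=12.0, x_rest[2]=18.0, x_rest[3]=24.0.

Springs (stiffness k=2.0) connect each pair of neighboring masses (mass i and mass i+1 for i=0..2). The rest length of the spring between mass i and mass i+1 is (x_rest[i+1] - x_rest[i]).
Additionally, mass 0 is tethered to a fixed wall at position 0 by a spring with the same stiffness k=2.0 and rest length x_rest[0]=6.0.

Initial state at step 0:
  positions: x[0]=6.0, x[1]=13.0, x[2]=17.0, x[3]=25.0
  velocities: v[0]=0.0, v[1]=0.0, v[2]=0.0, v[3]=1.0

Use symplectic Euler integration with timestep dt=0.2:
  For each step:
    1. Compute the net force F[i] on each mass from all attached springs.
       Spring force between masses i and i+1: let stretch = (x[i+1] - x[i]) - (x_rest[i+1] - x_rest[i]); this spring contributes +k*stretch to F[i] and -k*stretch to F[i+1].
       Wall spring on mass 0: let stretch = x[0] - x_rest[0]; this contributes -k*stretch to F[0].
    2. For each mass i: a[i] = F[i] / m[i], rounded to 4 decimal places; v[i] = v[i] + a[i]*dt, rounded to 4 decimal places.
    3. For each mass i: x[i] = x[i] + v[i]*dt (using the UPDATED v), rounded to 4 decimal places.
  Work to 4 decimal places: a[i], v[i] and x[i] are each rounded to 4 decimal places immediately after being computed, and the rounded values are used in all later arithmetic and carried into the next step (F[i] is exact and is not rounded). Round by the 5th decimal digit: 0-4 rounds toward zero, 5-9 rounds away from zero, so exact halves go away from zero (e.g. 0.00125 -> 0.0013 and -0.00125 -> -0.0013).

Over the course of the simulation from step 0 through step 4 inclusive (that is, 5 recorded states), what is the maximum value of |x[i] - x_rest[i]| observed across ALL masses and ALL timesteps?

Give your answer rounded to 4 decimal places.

Step 0: x=[6.0000 13.0000 17.0000 25.0000] v=[0.0000 0.0000 0.0000 1.0000]
Step 1: x=[6.0800 12.7600 17.3200 25.0400] v=[0.4000 -1.2000 1.6000 0.2000]
Step 2: x=[6.2080 12.3504 17.8928 24.9424] v=[0.6400 -2.0480 2.8640 -0.4880]
Step 3: x=[6.3308 11.8928 18.5862 24.7608] v=[0.6138 -2.2880 3.4669 -0.9078]
Step 4: x=[6.3921 11.5257 19.2381 24.5653] v=[0.3063 -1.8354 3.2594 -0.9776]
Max displacement = 1.2381

Answer: 1.2381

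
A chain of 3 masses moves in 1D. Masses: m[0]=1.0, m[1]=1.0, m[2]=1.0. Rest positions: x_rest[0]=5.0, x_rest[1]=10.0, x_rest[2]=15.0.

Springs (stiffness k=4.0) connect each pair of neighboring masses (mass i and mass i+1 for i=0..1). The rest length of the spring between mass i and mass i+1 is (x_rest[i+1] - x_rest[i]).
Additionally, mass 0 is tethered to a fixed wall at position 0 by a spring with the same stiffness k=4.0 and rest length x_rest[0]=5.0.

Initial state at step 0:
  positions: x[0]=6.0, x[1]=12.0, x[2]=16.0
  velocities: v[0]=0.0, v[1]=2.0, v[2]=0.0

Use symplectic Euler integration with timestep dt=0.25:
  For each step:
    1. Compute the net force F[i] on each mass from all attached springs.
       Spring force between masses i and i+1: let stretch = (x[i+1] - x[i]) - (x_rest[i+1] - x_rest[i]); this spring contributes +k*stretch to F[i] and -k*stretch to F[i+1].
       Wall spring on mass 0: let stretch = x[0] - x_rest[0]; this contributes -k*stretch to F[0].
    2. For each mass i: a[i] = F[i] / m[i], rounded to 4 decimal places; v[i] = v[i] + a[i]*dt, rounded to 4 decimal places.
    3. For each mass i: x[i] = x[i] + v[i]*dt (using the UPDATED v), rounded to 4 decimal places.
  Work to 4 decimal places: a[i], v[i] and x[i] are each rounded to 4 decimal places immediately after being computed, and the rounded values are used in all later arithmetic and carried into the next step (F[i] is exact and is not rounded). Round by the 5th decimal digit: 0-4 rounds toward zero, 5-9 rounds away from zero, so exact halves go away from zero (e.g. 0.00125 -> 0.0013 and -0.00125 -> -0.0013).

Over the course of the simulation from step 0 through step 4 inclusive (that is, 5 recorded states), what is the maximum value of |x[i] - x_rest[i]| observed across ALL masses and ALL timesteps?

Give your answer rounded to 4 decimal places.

Step 0: x=[6.0000 12.0000 16.0000] v=[0.0000 2.0000 0.0000]
Step 1: x=[6.0000 12.0000 16.2500] v=[0.0000 0.0000 1.0000]
Step 2: x=[6.0000 11.5625 16.6875] v=[0.0000 -1.7500 1.7500]
Step 3: x=[5.8906 11.0156 17.0938] v=[-0.4375 -2.1875 1.6250]
Step 4: x=[5.5898 10.7070 17.2305] v=[-1.2031 -1.2343 0.5468]
Max displacement = 2.2305

Answer: 2.2305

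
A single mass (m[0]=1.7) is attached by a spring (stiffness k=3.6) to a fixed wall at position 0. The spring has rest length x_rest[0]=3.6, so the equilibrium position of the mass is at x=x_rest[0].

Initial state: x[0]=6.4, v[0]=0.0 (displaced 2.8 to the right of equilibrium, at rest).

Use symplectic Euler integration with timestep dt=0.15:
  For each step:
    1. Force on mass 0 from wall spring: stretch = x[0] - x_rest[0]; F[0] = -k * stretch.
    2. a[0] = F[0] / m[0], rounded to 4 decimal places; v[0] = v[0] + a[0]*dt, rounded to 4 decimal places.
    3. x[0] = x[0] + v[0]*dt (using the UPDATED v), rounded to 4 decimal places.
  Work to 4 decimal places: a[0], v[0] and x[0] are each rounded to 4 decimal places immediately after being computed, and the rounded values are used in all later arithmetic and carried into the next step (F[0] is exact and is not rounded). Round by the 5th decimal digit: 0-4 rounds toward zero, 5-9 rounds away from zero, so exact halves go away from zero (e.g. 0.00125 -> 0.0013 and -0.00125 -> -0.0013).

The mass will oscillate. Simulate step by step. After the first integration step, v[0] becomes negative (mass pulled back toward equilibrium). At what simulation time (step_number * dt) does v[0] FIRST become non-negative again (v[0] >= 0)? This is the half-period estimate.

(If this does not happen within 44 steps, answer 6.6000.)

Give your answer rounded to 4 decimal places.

Step 0: x=[6.4000] v=[0.0000]
Step 1: x=[6.2666] v=[-0.8894]
Step 2: x=[6.0061] v=[-1.7364]
Step 3: x=[5.6310] v=[-2.5007]
Step 4: x=[5.1591] v=[-3.1458]
Step 5: x=[4.6130] v=[-3.6410]
Step 6: x=[4.0186] v=[-3.9628]
Step 7: x=[3.4042] v=[-4.0958]
Step 8: x=[2.7992] v=[-4.0336]
Step 9: x=[2.2323] v=[-3.7792]
Step 10: x=[1.7306] v=[-3.3448]
Step 11: x=[1.3180] v=[-2.7510]
Step 12: x=[1.0141] v=[-2.0261]
Step 13: x=[0.8334] v=[-1.2047]
Step 14: x=[0.7845] v=[-0.3259]
Step 15: x=[0.8698] v=[0.5684]
First v>=0 after going negative at step 15, time=2.2500

Answer: 2.2500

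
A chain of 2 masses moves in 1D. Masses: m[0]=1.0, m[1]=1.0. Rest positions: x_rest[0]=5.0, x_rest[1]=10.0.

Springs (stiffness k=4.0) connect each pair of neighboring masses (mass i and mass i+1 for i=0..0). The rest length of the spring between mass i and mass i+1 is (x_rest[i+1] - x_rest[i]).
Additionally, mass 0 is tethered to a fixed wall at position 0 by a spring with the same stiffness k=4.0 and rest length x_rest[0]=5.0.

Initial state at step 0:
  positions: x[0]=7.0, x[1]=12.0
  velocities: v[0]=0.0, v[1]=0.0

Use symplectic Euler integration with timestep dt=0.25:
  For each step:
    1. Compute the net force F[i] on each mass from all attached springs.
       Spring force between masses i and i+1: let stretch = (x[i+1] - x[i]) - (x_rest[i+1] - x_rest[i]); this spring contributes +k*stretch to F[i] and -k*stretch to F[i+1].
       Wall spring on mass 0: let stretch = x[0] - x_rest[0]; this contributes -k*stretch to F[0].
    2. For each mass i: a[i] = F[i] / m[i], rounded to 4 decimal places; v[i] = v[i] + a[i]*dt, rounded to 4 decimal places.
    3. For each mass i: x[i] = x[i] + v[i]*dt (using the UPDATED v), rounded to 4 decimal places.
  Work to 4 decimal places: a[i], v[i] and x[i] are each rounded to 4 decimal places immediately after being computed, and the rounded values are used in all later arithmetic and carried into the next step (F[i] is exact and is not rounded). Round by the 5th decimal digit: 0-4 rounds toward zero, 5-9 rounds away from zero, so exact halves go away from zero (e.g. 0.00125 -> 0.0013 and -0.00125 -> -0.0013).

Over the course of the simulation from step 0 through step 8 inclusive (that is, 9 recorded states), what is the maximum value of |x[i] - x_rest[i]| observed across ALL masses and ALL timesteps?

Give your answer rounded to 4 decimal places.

Step 0: x=[7.0000 12.0000] v=[0.0000 0.0000]
Step 1: x=[6.5000 12.0000] v=[-2.0000 0.0000]
Step 2: x=[5.7500 11.8750] v=[-3.0000 -0.5000]
Step 3: x=[5.0938 11.4688] v=[-2.6250 -1.6250]
Step 4: x=[4.7579 10.7188] v=[-1.3438 -3.0000]
Step 5: x=[4.7227 9.7286] v=[-0.1408 -3.9609]
Step 6: x=[4.7583 8.7369] v=[0.1424 -3.9668]
Step 7: x=[4.5990 8.0006] v=[-0.6373 -2.9454]
Step 8: x=[4.1403 7.6639] v=[-1.8347 -1.3470]
Max displacement = 2.3361

Answer: 2.3361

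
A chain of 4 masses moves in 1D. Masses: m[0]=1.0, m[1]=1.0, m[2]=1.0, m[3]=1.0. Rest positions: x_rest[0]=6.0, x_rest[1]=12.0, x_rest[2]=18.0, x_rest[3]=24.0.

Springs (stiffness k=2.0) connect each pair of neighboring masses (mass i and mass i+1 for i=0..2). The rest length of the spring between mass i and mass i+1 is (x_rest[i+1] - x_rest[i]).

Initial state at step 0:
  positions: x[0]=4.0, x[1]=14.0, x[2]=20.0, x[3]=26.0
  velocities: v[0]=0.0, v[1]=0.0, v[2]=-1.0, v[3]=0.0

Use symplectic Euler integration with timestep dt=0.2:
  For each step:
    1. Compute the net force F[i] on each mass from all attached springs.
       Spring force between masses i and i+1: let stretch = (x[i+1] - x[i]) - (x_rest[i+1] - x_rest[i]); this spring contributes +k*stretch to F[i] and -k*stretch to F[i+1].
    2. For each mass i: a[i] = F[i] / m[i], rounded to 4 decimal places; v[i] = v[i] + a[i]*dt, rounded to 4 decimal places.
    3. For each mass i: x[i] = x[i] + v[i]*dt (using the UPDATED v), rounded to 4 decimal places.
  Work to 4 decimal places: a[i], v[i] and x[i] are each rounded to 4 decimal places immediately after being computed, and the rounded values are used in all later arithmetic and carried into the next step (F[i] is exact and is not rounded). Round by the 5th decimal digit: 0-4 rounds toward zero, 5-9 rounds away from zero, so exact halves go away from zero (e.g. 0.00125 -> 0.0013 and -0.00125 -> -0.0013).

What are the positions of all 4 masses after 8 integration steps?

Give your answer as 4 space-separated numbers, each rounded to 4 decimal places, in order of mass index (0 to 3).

Step 0: x=[4.0000 14.0000 20.0000 26.0000] v=[0.0000 0.0000 -1.0000 0.0000]
Step 1: x=[4.3200 13.6800 19.8000 26.0000] v=[1.6000 -1.6000 -1.0000 0.0000]
Step 2: x=[4.9088 13.1008 19.6064 25.9840] v=[2.9440 -2.8960 -0.9680 -0.0800]
Step 3: x=[5.6730 12.3867 19.4026 25.9378] v=[3.8208 -3.5706 -1.0192 -0.2310]
Step 4: x=[6.4943 11.6968 19.1603 25.8488] v=[4.1063 -3.4497 -1.2115 -0.4451]
Step 5: x=[7.2518 11.1877 18.8560 25.7047] v=[3.7873 -2.5453 -1.5215 -0.7205]
Step 6: x=[7.8441 10.9772 18.4861 25.4927] v=[2.9617 -1.0523 -1.8493 -1.0600]
Step 7: x=[8.2071 11.1168 18.0761 25.2002] v=[1.8149 0.6980 -2.0502 -1.4626]
Step 8: x=[8.3229 11.5804 17.6792 24.8178] v=[0.5788 2.3178 -1.9843 -1.9122]

Answer: 8.3229 11.5804 17.6792 24.8178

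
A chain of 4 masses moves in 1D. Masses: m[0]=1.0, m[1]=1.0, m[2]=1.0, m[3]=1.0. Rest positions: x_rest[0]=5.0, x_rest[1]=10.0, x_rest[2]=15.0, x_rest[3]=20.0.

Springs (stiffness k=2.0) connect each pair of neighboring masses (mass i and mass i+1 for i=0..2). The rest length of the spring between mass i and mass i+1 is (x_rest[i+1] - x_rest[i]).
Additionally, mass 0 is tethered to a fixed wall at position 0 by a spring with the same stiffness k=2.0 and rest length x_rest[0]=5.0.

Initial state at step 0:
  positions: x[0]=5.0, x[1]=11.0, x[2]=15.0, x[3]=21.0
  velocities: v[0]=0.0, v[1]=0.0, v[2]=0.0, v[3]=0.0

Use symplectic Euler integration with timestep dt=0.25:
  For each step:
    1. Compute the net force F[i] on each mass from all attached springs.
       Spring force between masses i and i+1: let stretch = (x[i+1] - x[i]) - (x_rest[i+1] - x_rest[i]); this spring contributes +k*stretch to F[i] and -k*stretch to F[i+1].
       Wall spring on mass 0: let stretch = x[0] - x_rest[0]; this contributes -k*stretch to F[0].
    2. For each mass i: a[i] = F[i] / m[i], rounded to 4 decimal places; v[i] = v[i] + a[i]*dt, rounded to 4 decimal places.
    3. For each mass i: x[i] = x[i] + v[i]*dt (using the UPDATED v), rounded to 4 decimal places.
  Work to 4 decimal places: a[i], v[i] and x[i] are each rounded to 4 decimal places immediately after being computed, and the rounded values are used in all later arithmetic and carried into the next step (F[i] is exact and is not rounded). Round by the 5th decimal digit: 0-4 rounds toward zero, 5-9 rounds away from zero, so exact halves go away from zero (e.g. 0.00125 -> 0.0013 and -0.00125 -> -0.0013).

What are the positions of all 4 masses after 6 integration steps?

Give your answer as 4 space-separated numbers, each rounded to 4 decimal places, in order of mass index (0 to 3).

Step 0: x=[5.0000 11.0000 15.0000 21.0000] v=[0.0000 0.0000 0.0000 0.0000]
Step 1: x=[5.1250 10.7500 15.2500 20.8750] v=[0.5000 -1.0000 1.0000 -0.5000]
Step 2: x=[5.3125 10.3594 15.6406 20.6719] v=[0.7500 -1.5625 1.5625 -0.8125]
Step 3: x=[5.4668 9.9981 16.0000 20.4649] v=[0.6172 -1.4454 1.4376 -0.8282]
Step 4: x=[5.5042 9.8206 16.1673 20.3247] v=[0.1495 -0.7101 0.6691 -0.5607]
Step 5: x=[5.3931 9.8969 16.0609 20.2899] v=[-0.4444 0.3051 -0.4256 -0.1394]
Step 6: x=[5.1708 10.1807 15.7126 20.3514] v=[-0.8891 1.1352 -1.3931 0.2461]

Answer: 5.1708 10.1807 15.7126 20.3514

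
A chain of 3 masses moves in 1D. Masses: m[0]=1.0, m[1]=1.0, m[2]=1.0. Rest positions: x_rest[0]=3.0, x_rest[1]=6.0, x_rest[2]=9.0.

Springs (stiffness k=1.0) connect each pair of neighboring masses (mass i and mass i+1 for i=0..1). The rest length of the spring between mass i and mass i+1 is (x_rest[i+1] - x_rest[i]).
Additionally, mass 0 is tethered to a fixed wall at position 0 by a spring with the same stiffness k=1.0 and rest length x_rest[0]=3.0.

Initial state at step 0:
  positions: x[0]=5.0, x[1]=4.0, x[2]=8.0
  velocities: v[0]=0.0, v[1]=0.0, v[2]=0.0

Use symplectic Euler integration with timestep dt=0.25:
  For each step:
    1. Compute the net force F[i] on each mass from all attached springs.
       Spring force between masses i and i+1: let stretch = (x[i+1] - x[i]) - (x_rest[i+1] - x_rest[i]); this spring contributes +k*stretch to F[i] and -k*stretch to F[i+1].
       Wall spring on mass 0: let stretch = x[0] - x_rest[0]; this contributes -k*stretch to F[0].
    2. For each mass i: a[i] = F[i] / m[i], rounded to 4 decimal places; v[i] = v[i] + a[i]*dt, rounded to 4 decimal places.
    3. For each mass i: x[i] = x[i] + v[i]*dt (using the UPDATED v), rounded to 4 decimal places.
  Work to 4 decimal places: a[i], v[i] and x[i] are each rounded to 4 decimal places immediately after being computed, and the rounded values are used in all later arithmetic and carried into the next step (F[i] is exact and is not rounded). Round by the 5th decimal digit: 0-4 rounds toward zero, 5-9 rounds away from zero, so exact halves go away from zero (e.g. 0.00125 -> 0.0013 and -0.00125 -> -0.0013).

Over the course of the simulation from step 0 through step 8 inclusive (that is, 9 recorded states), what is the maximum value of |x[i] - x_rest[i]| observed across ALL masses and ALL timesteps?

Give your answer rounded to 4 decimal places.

Step 0: x=[5.0000 4.0000 8.0000] v=[0.0000 0.0000 0.0000]
Step 1: x=[4.6250 4.3125 7.9375] v=[-1.5000 1.2500 -0.2500]
Step 2: x=[3.9414 4.8711 7.8359] v=[-2.7344 2.2344 -0.4063]
Step 3: x=[3.0696 5.5569 7.7365] v=[-3.4873 2.7432 -0.3975]
Step 4: x=[2.1614 6.2235 7.6884] v=[-3.6329 2.6663 -0.1924]
Step 5: x=[1.3720 6.7278 7.7363] v=[-3.1577 2.0170 0.1914]
Step 6: x=[0.8316 6.9604 7.9086] v=[-2.1618 0.9302 0.6893]
Step 7: x=[0.6222 6.8692 8.2092] v=[-0.8375 -0.3650 1.2023]
Step 8: x=[0.7644 6.4713 8.6135] v=[0.5687 -1.5918 1.6173]
Max displacement = 2.3778

Answer: 2.3778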